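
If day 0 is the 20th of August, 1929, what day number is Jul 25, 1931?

704

Aug 20, 1929 → Aug 20, 1930: 365 days.
Aug 20, 1930 → Sep 20, 1930: 31 days (August has 31).
Sep 20, 1930 → Oct 20, 1930: 30 days (September has 30).
Oct 20, 1930 → Nov 20, 1930: 31 days (October has 31).
Nov 20, 1930 → Dec 20, 1930: 30 days (November has 30).
Dec 20, 1930 → Jan 20, 1931: 31 days (December has 31).
Jan 20, 1931 → Feb 20, 1931: 31 days (January has 31).
Feb 20, 1931 → Mar 20, 1931: 28 days (February has 28).
Mar 20, 1931 → Apr 20, 1931: 31 days (March has 31).
Apr 20, 1931 → May 20, 1931: 30 days (April has 30).
May 20, 1931 → Jun 20, 1931: 31 days (May has 31).
Jun 20, 1931 → Jul 20, 1931: 30 days (June has 30).
Jul 20, 1931 → Jul 25, 1931: 5 days.
Total: 704 days.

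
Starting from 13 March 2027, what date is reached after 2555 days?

+366 (one year; includes Feb 29, 2028) → Mar 13, 2028 (2189 left).
+365 (one year) → Mar 13, 2029 (1824 left).
+365 (one year) → Mar 13, 2030 (1459 left).
+365 (one year) → Mar 13, 2031 (1094 left).
+366 (one year; includes Feb 29, 2032) → Mar 13, 2032 (728 left).
+365 (one year) → Mar 13, 2033 (363 left).
Mar has 31 days: +19 → Apr 1, 2033 (344 left).
Apr has 30 days: +30 → May 1, 2033 (314 left).
May has 31 days: +31 → Jun 1, 2033 (283 left).
Jun has 30 days: +30 → Jul 1, 2033 (253 left).
Jul has 31 days: +31 → Aug 1, 2033 (222 left).
Aug has 31 days: +31 → Sep 1, 2033 (191 left).
Sep has 30 days: +30 → Oct 1, 2033 (161 left).
Oct has 31 days: +31 → Nov 1, 2033 (130 left).
Nov has 30 days: +30 → Dec 1, 2033 (100 left).
Dec has 31 days: +31 → Jan 1, 2034 (69 left).
Jan has 31 days: +31 → Feb 1, 2034 (38 left).
Feb has 28 days: +28 → Mar 1, 2034 (10 left).
+10 → Mar 11, 2034.

March 11, 2034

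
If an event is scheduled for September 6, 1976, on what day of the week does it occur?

Doomsday rule: the anchor day for the 1900s is Wednesday. For year 76: 76÷12 = 6 r 4, and 4÷4 = 1, so 6+4+1 = 11.
Wednesday + 11 ≡ Sunday — that's 1976's doomsday.
In September the doomsday date is Sep 5.
Sep 6 is 1 day after Sep 5; 1 mod 7 = 1, so Sunday + 1 = Monday.

Monday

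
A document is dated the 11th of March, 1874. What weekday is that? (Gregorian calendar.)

Doomsday rule: the anchor day for the 1800s is Friday. For year 74: 74÷12 = 6 r 2, and 2÷4 = 0, so 6+2+0 = 8.
Friday + 8 ≡ Saturday — that's 1874's doomsday.
In March the doomsday date is Mar 14.
Mar 11 is 3 days before Mar 14; 3 mod 7 = 3, so Saturday − 3 = Wednesday.

Wednesday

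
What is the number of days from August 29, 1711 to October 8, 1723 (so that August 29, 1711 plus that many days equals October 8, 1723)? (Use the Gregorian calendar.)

Aug 29, 1711 → Aug 29, 1712: 366 days (Feb 29, 1712 is in that span).
Aug 29, 1712 → Aug 29, 1713: 365 days.
Aug 29, 1713 → Aug 29, 1714: 365 days.
Aug 29, 1714 → Aug 29, 1715: 365 days.
Aug 29, 1715 → Aug 29, 1716: 366 days (Feb 29, 1716 is in that span).
Aug 29, 1716 → Aug 29, 1717: 365 days.
Aug 29, 1717 → Aug 29, 1718: 365 days.
Aug 29, 1718 → Aug 29, 1719: 365 days.
Aug 29, 1719 → Aug 29, 1720: 366 days (Feb 29, 1720 is in that span).
Aug 29, 1720 → Aug 29, 1721: 365 days.
Aug 29, 1721 → Aug 29, 1722: 365 days.
Aug 29, 1722 → Aug 29, 1723: 365 days.
Aug 29, 1723 → Sep 29, 1723: 31 days (August has 31).
Sep 29, 1723 → Oct 8, 1723: 9 days.
Total: 4423 days.

4423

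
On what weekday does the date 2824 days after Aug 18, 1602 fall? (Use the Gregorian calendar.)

Wednesday

First find the weekday of Aug 18, 1602. Doomsday rule: the anchor day for the 1600s is Tuesday. For year 02: 2÷12 = 0 r 2, and 2÷4 = 0, so 0+2+0 = 2.
Tuesday + 2 ≡ Thursday — that's 1602's doomsday.
In August the doomsday date is Aug 8.
Aug 18 is 10 days after Aug 8; 10 mod 7 = 3, so Thursday + 3 = Sunday.
2824 mod 7 = 3, so 2824 days after a Sunday is Sunday + 3 = Wednesday.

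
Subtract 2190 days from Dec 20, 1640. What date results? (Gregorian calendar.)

−366 (one year; includes Feb 29, 1640) → Dec 20, 1639 (1824 left).
−365 (one year) → Dec 20, 1638 (1459 left).
−365 (one year) → Dec 20, 1637 (1094 left).
−365 (one year) → Dec 20, 1636 (729 left).
−366 (one year; includes Feb 29, 1636) → Dec 20, 1635 (363 left).
−20 → Nov 30, 1635 (end of Nov, 30 days; 343 left).
−30 → Oct 31, 1635 (end of Oct, 31 days; 313 left).
−31 → Sep 30, 1635 (end of Sep, 30 days; 282 left).
−30 → Aug 31, 1635 (end of Aug, 31 days; 252 left).
−31 → Jul 31, 1635 (end of Jul, 31 days; 221 left).
−31 → Jun 30, 1635 (end of Jun, 30 days; 190 left).
−30 → May 31, 1635 (end of May, 31 days; 160 left).
−31 → Apr 30, 1635 (end of Apr, 30 days; 129 left).
−30 → Mar 31, 1635 (end of Mar, 31 days; 99 left).
−31 → Feb 28, 1635 (end of Feb, 28 days; 68 left).
−28 → Jan 31, 1635 (end of Jan, 31 days; 40 left).
−31 → Dec 31, 1634 (end of Dec, 31 days; 9 left).
−9 → Dec 22, 1634.

December 22, 1634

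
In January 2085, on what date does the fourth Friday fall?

January 26, 2085

January 1, 2085 is a Monday.
The first Friday is therefore January 5 (4 days later).
The fourth Friday is 5 + 3×7 = January 26.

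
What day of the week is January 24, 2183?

Friday

Doomsday rule: the anchor day for the 2100s is Sunday. For year 83: 83÷12 = 6 r 11, and 11÷4 = 2, so 6+11+2 = 19.
Sunday + 19 ≡ Friday — that's 2183's doomsday.
In January the doomsday date is Jan 3 (2183 is not a leap year).
Jan 24 is 21 days after Jan 3; 21 mod 7 = 0, so Friday + 0 = Friday.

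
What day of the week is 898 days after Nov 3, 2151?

Friday

Nov 3, 2151 is a Wednesday.
898 mod 7 = 2, so 898 days after a Wednesday is Wednesday + 2 = Friday.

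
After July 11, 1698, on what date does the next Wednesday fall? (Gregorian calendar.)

July 16, 1698

Jul 11, 1698 is a Friday.
From Friday to the next Wednesday is 5 days.
Jul 11, 1698 + 5 = Jul 16, 1698.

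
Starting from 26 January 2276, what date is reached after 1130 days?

+366 (one year; includes Feb 29, 2276) → Jan 26, 2277 (764 left).
+365 (one year) → Jan 26, 2278 (399 left).
Jan has 31 days: +6 → Feb 1, 2278 (393 left).
Feb has 28 days: +28 → Mar 1, 2278 (365 left).
Mar has 31 days: +31 → Apr 1, 2278 (334 left).
Apr has 30 days: +30 → May 1, 2278 (304 left).
May has 31 days: +31 → Jun 1, 2278 (273 left).
Jun has 30 days: +30 → Jul 1, 2278 (243 left).
Jul has 31 days: +31 → Aug 1, 2278 (212 left).
Aug has 31 days: +31 → Sep 1, 2278 (181 left).
Sep has 30 days: +30 → Oct 1, 2278 (151 left).
Oct has 31 days: +31 → Nov 1, 2278 (120 left).
Nov has 30 days: +30 → Dec 1, 2278 (90 left).
Dec has 31 days: +31 → Jan 1, 2279 (59 left).
Jan has 31 days: +31 → Feb 1, 2279 (28 left).
Feb has 28 days: +28 → Mar 1, 2279 (0 left).

March 1, 2279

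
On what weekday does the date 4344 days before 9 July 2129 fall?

Jul 9, 2129 is a Saturday.
4344 mod 7 = 4, so 4344 days before a Saturday is Saturday − 4 = Tuesday.

Tuesday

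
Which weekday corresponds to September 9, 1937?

Thursday

January 1, 1937 is a Friday.
Jan 1, 1937 → Feb 1, 1937: 31 days (January has 31).
Feb 1, 1937 → Mar 1, 1937: 28 days (February has 28).
Mar 1, 1937 → Apr 1, 1937: 31 days (March has 31).
Apr 1, 1937 → May 1, 1937: 30 days (April has 30).
May 1, 1937 → Jun 1, 1937: 31 days (May has 31).
Jun 1, 1937 → Jul 1, 1937: 30 days (June has 30).
Jul 1, 1937 → Aug 1, 1937: 31 days (July has 31).
Aug 1, 1937 → Sep 1, 1937: 31 days (August has 31).
Sep 1, 1937 → Sep 9, 1937: 8 days.
Total: 251 days.
251 mod 7 = 6, so Friday + 6 = Thursday.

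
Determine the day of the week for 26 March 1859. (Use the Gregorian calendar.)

Saturday

Doomsday rule: the anchor day for the 1800s is Friday. For year 59: 59÷12 = 4 r 11, and 11÷4 = 2, so 4+11+2 = 17.
Friday + 17 ≡ Monday — that's 1859's doomsday.
In March the doomsday date is Mar 14.
Mar 26 is 12 days after Mar 14; 12 mod 7 = 5, so Monday + 5 = Saturday.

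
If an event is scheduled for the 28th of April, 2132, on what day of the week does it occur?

Monday

January 1, 2132 is a Tuesday.
Jan 1, 2132 → Feb 1, 2132: 31 days (January has 31).
Feb 1, 2132 → Mar 1, 2132: 29 days (February has 29).
Mar 1, 2132 → Apr 1, 2132: 31 days (March has 31).
Apr 1, 2132 → Apr 28, 2132: 27 days.
Total: 118 days.
118 mod 7 = 6, so Tuesday + 6 = Monday.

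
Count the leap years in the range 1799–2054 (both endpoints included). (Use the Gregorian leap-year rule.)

62

Multiples of 4 in [1799,2054]: 64.
Of those, multiples of 100: 3 (not leap unless ÷400).
Multiples of 400: 1.
Leap years = 64 − 3 + 1 = 62.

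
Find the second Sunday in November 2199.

November 10, 2199

November 1, 2199 is a Friday.
The first Sunday is therefore November 3 (2 days later).
The second Sunday is 3 + 1×7 = November 10.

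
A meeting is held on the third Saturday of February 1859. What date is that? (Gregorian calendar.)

February 1, 1859 is a Tuesday.
The first Saturday is therefore February 5 (4 days later).
The third Saturday is 5 + 2×7 = February 19.

February 19, 1859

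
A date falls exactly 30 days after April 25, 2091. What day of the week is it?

Apr 25, 2091 is a Wednesday.
30 mod 7 = 2, so 30 days after a Wednesday is Wednesday + 2 = Friday.

Friday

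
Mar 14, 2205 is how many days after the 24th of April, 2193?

Apr 24, 2193 → Apr 24, 2194: 365 days.
Apr 24, 2194 → Apr 24, 2195: 365 days.
Apr 24, 2195 → Apr 24, 2196: 366 days (Feb 29, 2196 is in that span).
Apr 24, 2196 → Apr 24, 2197: 365 days.
Apr 24, 2197 → Apr 24, 2198: 365 days.
Apr 24, 2198 → Apr 24, 2199: 365 days.
Apr 24, 2199 → Apr 24, 2200: 365 days.
Apr 24, 2200 → Apr 24, 2201: 365 days.
Apr 24, 2201 → Apr 24, 2202: 365 days.
Apr 24, 2202 → Apr 24, 2203: 365 days.
Apr 24, 2203 → Apr 24, 2204: 366 days (Feb 29, 2204 is in that span).
Apr 24, 2204 → May 24, 2204: 30 days (April has 30).
May 24, 2204 → Jun 24, 2204: 31 days (May has 31).
Jun 24, 2204 → Jul 24, 2204: 30 days (June has 30).
Jul 24, 2204 → Aug 24, 2204: 31 days (July has 31).
Aug 24, 2204 → Sep 24, 2204: 31 days (August has 31).
Sep 24, 2204 → Oct 24, 2204: 30 days (September has 30).
Oct 24, 2204 → Nov 24, 2204: 31 days (October has 31).
Nov 24, 2204 → Dec 24, 2204: 30 days (November has 30).
Dec 24, 2204 → Jan 24, 2205: 31 days (December has 31).
Jan 24, 2205 → Feb 24, 2205: 31 days (January has 31).
Feb 24, 2205 → Mar 14, 2205: 18 days.
Total: 4341 days.

4341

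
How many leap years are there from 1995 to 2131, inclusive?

Multiples of 4 in [1995,2131]: 34.
Of those, multiples of 100: 2 (not leap unless ÷400).
Multiples of 400: 1.
Leap years = 34 − 2 + 1 = 33.

33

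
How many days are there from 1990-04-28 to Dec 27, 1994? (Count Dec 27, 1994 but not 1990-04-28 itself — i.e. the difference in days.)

Apr 28, 1990 → Apr 28, 1991: 365 days.
Apr 28, 1991 → Apr 28, 1992: 366 days (Feb 29, 1992 is in that span).
Apr 28, 1992 → Apr 28, 1993: 365 days.
Apr 28, 1993 → Apr 28, 1994: 365 days.
Apr 28, 1994 → May 28, 1994: 30 days (April has 30).
May 28, 1994 → Jun 28, 1994: 31 days (May has 31).
Jun 28, 1994 → Jul 28, 1994: 30 days (June has 30).
Jul 28, 1994 → Aug 28, 1994: 31 days (July has 31).
Aug 28, 1994 → Sep 28, 1994: 31 days (August has 31).
Sep 28, 1994 → Oct 28, 1994: 30 days (September has 30).
Oct 28, 1994 → Nov 28, 1994: 31 days (October has 31).
Nov 28, 1994 → Dec 27, 1994: 29 days.
Total: 1704 days.

1704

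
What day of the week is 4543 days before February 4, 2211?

First find the weekday of Feb 4, 2211. Doomsday rule: the anchor day for the 2200s is Friday. For year 11: 11÷12 = 0 r 11, and 11÷4 = 2, so 0+11+2 = 13.
Friday + 13 ≡ Thursday — that's 2211's doomsday.
In February the doomsday date is Feb 28 (2211 is not a leap year).
Feb 4 is 24 days before Feb 28; 24 mod 7 = 3, so Thursday − 3 = Monday.
4543 mod 7 = 0, so 4543 days before a Monday is Monday − 0 = Monday.

Monday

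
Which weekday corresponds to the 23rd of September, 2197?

Saturday

Doomsday rule: the anchor day for the 2100s is Sunday. For year 97: 97÷12 = 8 r 1, and 1÷4 = 0, so 8+1+0 = 9.
Sunday + 9 ≡ Tuesday — that's 2197's doomsday.
In September the doomsday date is Sep 5.
Sep 23 is 18 days after Sep 5; 18 mod 7 = 4, so Tuesday + 4 = Saturday.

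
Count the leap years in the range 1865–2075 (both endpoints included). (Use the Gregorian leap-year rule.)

Multiples of 4 in [1865,2075]: 52.
Of those, multiples of 100: 2 (not leap unless ÷400).
Multiples of 400: 1.
Leap years = 52 − 2 + 1 = 51.

51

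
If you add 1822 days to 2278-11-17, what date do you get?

November 13, 2283

+365 (one year) → Nov 17, 2279 (1457 left).
+366 (one year; includes Feb 29, 2280) → Nov 17, 2280 (1091 left).
+365 (one year) → Nov 17, 2281 (726 left).
+365 (one year) → Nov 17, 2282 (361 left).
Nov has 30 days: +14 → Dec 1, 2282 (347 left).
Dec has 31 days: +31 → Jan 1, 2283 (316 left).
Jan has 31 days: +31 → Feb 1, 2283 (285 left).
Feb has 28 days: +28 → Mar 1, 2283 (257 left).
Mar has 31 days: +31 → Apr 1, 2283 (226 left).
Apr has 30 days: +30 → May 1, 2283 (196 left).
May has 31 days: +31 → Jun 1, 2283 (165 left).
Jun has 30 days: +30 → Jul 1, 2283 (135 left).
Jul has 31 days: +31 → Aug 1, 2283 (104 left).
Aug has 31 days: +31 → Sep 1, 2283 (73 left).
Sep has 30 days: +30 → Oct 1, 2283 (43 left).
Oct has 31 days: +31 → Nov 1, 2283 (12 left).
+12 → Nov 13, 2283.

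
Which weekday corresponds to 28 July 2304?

Doomsday rule: the anchor day for the 2300s is Wednesday. For year 04: 4÷12 = 0 r 4, and 4÷4 = 1, so 0+4+1 = 5.
Wednesday + 5 ≡ Monday — that's 2304's doomsday.
In July the doomsday date is Jul 11.
Jul 28 is 17 days after Jul 11; 17 mod 7 = 3, so Monday + 3 = Thursday.

Thursday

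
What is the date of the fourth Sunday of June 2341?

June 22, 2341

June 1, 2341 is a Sunday.
The first Sunday is therefore June 1 (same day).
The fourth Sunday is 1 + 3×7 = June 22.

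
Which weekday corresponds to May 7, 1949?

Saturday

Doomsday rule: the anchor day for the 1900s is Wednesday. For year 49: 49÷12 = 4 r 1, and 1÷4 = 0, so 4+1+0 = 5.
Wednesday + 5 ≡ Monday — that's 1949's doomsday.
In May the doomsday date is May 9.
May 7 is 2 days before May 9; 2 mod 7 = 2, so Monday − 2 = Saturday.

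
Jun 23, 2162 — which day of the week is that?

Wednesday

Doomsday rule: the anchor day for the 2100s is Sunday. For year 62: 62÷12 = 5 r 2, and 2÷4 = 0, so 5+2+0 = 7.
Sunday + 7 ≡ Sunday — that's 2162's doomsday.
In June the doomsday date is Jun 6.
Jun 23 is 17 days after Jun 6; 17 mod 7 = 3, so Sunday + 3 = Wednesday.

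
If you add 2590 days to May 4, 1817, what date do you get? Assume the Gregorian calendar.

June 6, 1824

+365 (one year) → May 4, 1818 (2225 left).
+365 (one year) → May 4, 1819 (1860 left).
+366 (one year; includes Feb 29, 1820) → May 4, 1820 (1494 left).
+365 (one year) → May 4, 1821 (1129 left).
+365 (one year) → May 4, 1822 (764 left).
+365 (one year) → May 4, 1823 (399 left).
May has 31 days: +28 → Jun 1, 1823 (371 left).
Jun has 30 days: +30 → Jul 1, 1823 (341 left).
Jul has 31 days: +31 → Aug 1, 1823 (310 left).
Aug has 31 days: +31 → Sep 1, 1823 (279 left).
Sep has 30 days: +30 → Oct 1, 1823 (249 left).
Oct has 31 days: +31 → Nov 1, 1823 (218 left).
Nov has 30 days: +30 → Dec 1, 1823 (188 left).
Dec has 31 days: +31 → Jan 1, 1824 (157 left).
Jan has 31 days: +31 → Feb 1, 1824 (126 left).
Feb has 29 days: +29 → Mar 1, 1824 (97 left).
Mar has 31 days: +31 → Apr 1, 1824 (66 left).
Apr has 30 days: +30 → May 1, 1824 (36 left).
May has 31 days: +31 → Jun 1, 1824 (5 left).
+5 → Jun 6, 1824.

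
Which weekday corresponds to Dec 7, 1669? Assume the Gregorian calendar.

Saturday

Doomsday rule: the anchor day for the 1600s is Tuesday. For year 69: 69÷12 = 5 r 9, and 9÷4 = 2, so 5+9+2 = 16.
Tuesday + 16 ≡ Thursday — that's 1669's doomsday.
In December the doomsday date is Dec 12.
Dec 7 is 5 days before Dec 12; 5 mod 7 = 5, so Thursday − 5 = Saturday.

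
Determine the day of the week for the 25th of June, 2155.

Wednesday

Doomsday rule: the anchor day for the 2100s is Sunday. For year 55: 55÷12 = 4 r 7, and 7÷4 = 1, so 4+7+1 = 12.
Sunday + 12 ≡ Friday — that's 2155's doomsday.
In June the doomsday date is Jun 6.
Jun 25 is 19 days after Jun 6; 19 mod 7 = 5, so Friday + 5 = Wednesday.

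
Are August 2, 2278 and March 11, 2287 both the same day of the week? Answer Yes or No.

Yes

From Aug 2, 2278 to Mar 11, 2287 is 3143 days.
3143 mod 7 = 0, so they are the same weekday.
(Aug 2, 2278 is a Friday; Mar 11, 2287 is a Friday.)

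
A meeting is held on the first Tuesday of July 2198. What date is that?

July 1, 2198 is a Sunday.
The first Tuesday is therefore July 3 (2 days later).

July 3, 2198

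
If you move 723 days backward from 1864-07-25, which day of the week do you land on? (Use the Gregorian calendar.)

Saturday

Jul 25, 1864 is a Monday.
723 mod 7 = 2, so 723 days before a Monday is Monday − 2 = Saturday.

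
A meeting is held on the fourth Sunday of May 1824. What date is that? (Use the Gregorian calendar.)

May 23, 1824

May 1, 1824 is a Saturday.
The first Sunday is therefore May 2 (1 days later).
The fourth Sunday is 2 + 3×7 = May 23.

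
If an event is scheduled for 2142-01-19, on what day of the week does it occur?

Doomsday rule: the anchor day for the 2100s is Sunday. For year 42: 42÷12 = 3 r 6, and 6÷4 = 1, so 3+6+1 = 10.
Sunday + 10 ≡ Wednesday — that's 2142's doomsday.
In January the doomsday date is Jan 3 (2142 is not a leap year).
Jan 19 is 16 days after Jan 3; 16 mod 7 = 2, so Wednesday + 2 = Friday.

Friday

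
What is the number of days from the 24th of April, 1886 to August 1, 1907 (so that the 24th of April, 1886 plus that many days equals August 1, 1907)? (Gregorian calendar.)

Apr 24, 1886 → Apr 24, 1887: 365 days.
Apr 24, 1887 → Apr 24, 1888: 366 days (Feb 29, 1888 is in that span).
Apr 24, 1888 → Apr 24, 1889: 365 days.
Apr 24, 1889 → Apr 24, 1890: 365 days.
Apr 24, 1890 → Apr 24, 1891: 365 days.
Apr 24, 1891 → Apr 24, 1892: 366 days (Feb 29, 1892 is in that span).
Apr 24, 1892 → Apr 24, 1893: 365 days.
Apr 24, 1893 → Apr 24, 1894: 365 days.
Apr 24, 1894 → Apr 24, 1895: 365 days.
Apr 24, 1895 → Apr 24, 1896: 366 days (Feb 29, 1896 is in that span).
Apr 24, 1896 → Apr 24, 1897: 365 days.
Apr 24, 1897 → Apr 24, 1898: 365 days.
Apr 24, 1898 → Apr 24, 1899: 365 days.
Apr 24, 1899 → Apr 24, 1900: 365 days.
Apr 24, 1900 → Apr 24, 1901: 365 days.
Apr 24, 1901 → Apr 24, 1902: 365 days.
Apr 24, 1902 → Apr 24, 1903: 365 days.
Apr 24, 1903 → Apr 24, 1904: 366 days (Feb 29, 1904 is in that span).
Apr 24, 1904 → Apr 24, 1905: 365 days.
Apr 24, 1905 → Apr 24, 1906: 365 days.
Apr 24, 1906 → Apr 24, 1907: 365 days.
Apr 24, 1907 → May 24, 1907: 30 days (April has 30).
May 24, 1907 → Jun 24, 1907: 31 days (May has 31).
Jun 24, 1907 → Jul 24, 1907: 30 days (June has 30).
Jul 24, 1907 → Aug 1, 1907: 8 days.
Total: 7768 days.

7768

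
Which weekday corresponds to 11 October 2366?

Tuesday

Doomsday rule: the anchor day for the 2300s is Wednesday. For year 66: 66÷12 = 5 r 6, and 6÷4 = 1, so 5+6+1 = 12.
Wednesday + 12 ≡ Monday — that's 2366's doomsday.
In October the doomsday date is Oct 10.
Oct 11 is 1 day after Oct 10; 1 mod 7 = 1, so Monday + 1 = Tuesday.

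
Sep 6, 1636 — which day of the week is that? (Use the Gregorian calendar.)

Doomsday rule: the anchor day for the 1600s is Tuesday. For year 36: 36÷12 = 3 r 0, and 0÷4 = 0, so 3+0+0 = 3.
Tuesday + 3 ≡ Friday — that's 1636's doomsday.
In September the doomsday date is Sep 5.
Sep 6 is 1 day after Sep 5; 1 mod 7 = 1, so Friday + 1 = Saturday.

Saturday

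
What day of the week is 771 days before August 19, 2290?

First find the weekday of Aug 19, 2290. Doomsday rule: the anchor day for the 2200s is Friday. For year 90: 90÷12 = 7 r 6, and 6÷4 = 1, so 7+6+1 = 14.
Friday + 14 ≡ Friday — that's 2290's doomsday.
In August the doomsday date is Aug 8.
Aug 19 is 11 days after Aug 8; 11 mod 7 = 4, so Friday + 4 = Tuesday.
771 mod 7 = 1, so 771 days before a Tuesday is Tuesday − 1 = Monday.

Monday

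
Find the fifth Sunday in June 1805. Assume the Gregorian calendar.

June 30, 1805

June 1, 1805 is a Saturday.
The first Sunday is therefore June 2 (1 days later).
The fifth Sunday is 2 + 4×7 = June 30.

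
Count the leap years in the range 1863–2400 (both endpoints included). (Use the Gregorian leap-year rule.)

Multiples of 4 in [1863,2400]: 135.
Of those, multiples of 100: 6 (not leap unless ÷400).
Multiples of 400: 2.
Leap years = 135 − 6 + 2 = 131.

131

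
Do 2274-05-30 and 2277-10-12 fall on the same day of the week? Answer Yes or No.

No

From May 30, 2274 to Oct 12, 2277 is 1231 days.
1231 mod 7 = 6, so they are different weekdays.
(May 30, 2274 is a Saturday; Oct 12, 2277 is a Friday.)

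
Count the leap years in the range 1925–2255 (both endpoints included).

Multiples of 4 in [1925,2255]: 82.
Of those, multiples of 100: 3 (not leap unless ÷400).
Multiples of 400: 1.
Leap years = 82 − 3 + 1 = 80.

80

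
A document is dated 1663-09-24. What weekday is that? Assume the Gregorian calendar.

Doomsday rule: the anchor day for the 1600s is Tuesday. For year 63: 63÷12 = 5 r 3, and 3÷4 = 0, so 5+3+0 = 8.
Tuesday + 8 ≡ Wednesday — that's 1663's doomsday.
In September the doomsday date is Sep 5.
Sep 24 is 19 days after Sep 5; 19 mod 7 = 5, so Wednesday + 5 = Monday.

Monday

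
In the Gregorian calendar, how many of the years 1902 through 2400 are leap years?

Multiples of 4 in [1902,2400]: 125.
Of those, multiples of 100: 5 (not leap unless ÷400).
Multiples of 400: 2.
Leap years = 125 − 5 + 2 = 122.

122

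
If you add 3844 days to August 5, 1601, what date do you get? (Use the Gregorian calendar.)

February 13, 1612

+365 (one year) → Aug 5, 1602 (3479 left).
+365 (one year) → Aug 5, 1603 (3114 left).
+366 (one year; includes Feb 29, 1604) → Aug 5, 1604 (2748 left).
+365 (one year) → Aug 5, 1605 (2383 left).
+365 (one year) → Aug 5, 1606 (2018 left).
+365 (one year) → Aug 5, 1607 (1653 left).
+366 (one year; includes Feb 29, 1608) → Aug 5, 1608 (1287 left).
+365 (one year) → Aug 5, 1609 (922 left).
+365 (one year) → Aug 5, 1610 (557 left).
+365 (one year) → Aug 5, 1611 (192 left).
Aug has 31 days: +27 → Sep 1, 1611 (165 left).
Sep has 30 days: +30 → Oct 1, 1611 (135 left).
Oct has 31 days: +31 → Nov 1, 1611 (104 left).
Nov has 30 days: +30 → Dec 1, 1611 (74 left).
Dec has 31 days: +31 → Jan 1, 1612 (43 left).
Jan has 31 days: +31 → Feb 1, 1612 (12 left).
+12 → Feb 13, 1612.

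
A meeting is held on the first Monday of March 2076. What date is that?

March 1, 2076 is a Sunday.
The first Monday is therefore March 2 (1 days later).

March 2, 2076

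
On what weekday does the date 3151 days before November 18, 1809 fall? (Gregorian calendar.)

Friday

First find the weekday of Nov 18, 1809. Doomsday rule: the anchor day for the 1800s is Friday. For year 09: 9÷12 = 0 r 9, and 9÷4 = 2, so 0+9+2 = 11.
Friday + 11 ≡ Tuesday — that's 1809's doomsday.
In November the doomsday date is Nov 7.
Nov 18 is 11 days after Nov 7; 11 mod 7 = 4, so Tuesday + 4 = Saturday.
3151 mod 7 = 1, so 3151 days before a Saturday is Saturday − 1 = Friday.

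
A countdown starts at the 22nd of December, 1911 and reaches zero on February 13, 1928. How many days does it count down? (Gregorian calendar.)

Dec 22, 1911 → Dec 22, 1912: 366 days (Feb 29, 1912 is in that span).
Dec 22, 1912 → Dec 22, 1913: 365 days.
Dec 22, 1913 → Dec 22, 1914: 365 days.
Dec 22, 1914 → Dec 22, 1915: 365 days.
Dec 22, 1915 → Dec 22, 1916: 366 days (Feb 29, 1916 is in that span).
Dec 22, 1916 → Dec 22, 1917: 365 days.
Dec 22, 1917 → Dec 22, 1918: 365 days.
Dec 22, 1918 → Dec 22, 1919: 365 days.
Dec 22, 1919 → Dec 22, 1920: 366 days (Feb 29, 1920 is in that span).
Dec 22, 1920 → Dec 22, 1921: 365 days.
Dec 22, 1921 → Dec 22, 1922: 365 days.
Dec 22, 1922 → Dec 22, 1923: 365 days.
Dec 22, 1923 → Dec 22, 1924: 366 days (Feb 29, 1924 is in that span).
Dec 22, 1924 → Dec 22, 1925: 365 days.
Dec 22, 1925 → Dec 22, 1926: 365 days.
Dec 22, 1926 → Dec 22, 1927: 365 days.
Dec 22, 1927 → Jan 22, 1928: 31 days (December has 31).
Jan 22, 1928 → Feb 13, 1928: 22 days.
Total: 5897 days.

5897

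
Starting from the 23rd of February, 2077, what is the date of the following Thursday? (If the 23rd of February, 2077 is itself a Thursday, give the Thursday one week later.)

February 25, 2077

Feb 23, 2077 is a Tuesday.
From Tuesday to the next Thursday is 2 days.
Feb 23, 2077 + 2 = Feb 25, 2077.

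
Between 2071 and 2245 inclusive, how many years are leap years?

42

Multiples of 4 in [2071,2245]: 44.
Of those, multiples of 100: 2 (not leap unless ÷400).
Multiples of 400: 0.
Leap years = 44 − 2 + 0 = 42.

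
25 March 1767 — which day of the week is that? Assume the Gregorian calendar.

Doomsday rule: the anchor day for the 1700s is Sunday. For year 67: 67÷12 = 5 r 7, and 7÷4 = 1, so 5+7+1 = 13.
Sunday + 13 ≡ Saturday — that's 1767's doomsday.
In March the doomsday date is Mar 14.
Mar 25 is 11 days after Mar 14; 11 mod 7 = 4, so Saturday + 4 = Wednesday.

Wednesday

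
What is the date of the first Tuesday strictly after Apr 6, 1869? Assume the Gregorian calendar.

April 13, 1869

Apr 6, 1869 is a Tuesday.
From Tuesday to the next Tuesday is 7 days.
Apr 6, 1869 + 7 = Apr 13, 1869.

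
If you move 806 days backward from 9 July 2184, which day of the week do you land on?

Thursday

Jul 9, 2184 is a Friday.
806 mod 7 = 1, so 806 days before a Friday is Friday − 1 = Thursday.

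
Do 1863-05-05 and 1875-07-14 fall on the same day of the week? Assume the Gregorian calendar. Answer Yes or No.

No

From May 5, 1863 to Jul 14, 1875 is 4453 days.
4453 mod 7 = 1, so they are different weekdays.
(May 5, 1863 is a Tuesday; Jul 14, 1875 is a Wednesday.)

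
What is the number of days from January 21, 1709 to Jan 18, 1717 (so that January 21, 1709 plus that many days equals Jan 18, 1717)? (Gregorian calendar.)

Jan 21, 1709 → Jan 21, 1710: 365 days.
Jan 21, 1710 → Jan 21, 1711: 365 days.
Jan 21, 1711 → Jan 21, 1712: 365 days.
Jan 21, 1712 → Jan 21, 1713: 366 days (Feb 29, 1712 is in that span).
Jan 21, 1713 → Jan 21, 1714: 365 days.
Jan 21, 1714 → Jan 21, 1715: 365 days.
Jan 21, 1715 → Jan 21, 1716: 365 days.
Jan 21, 1716 → Feb 21, 1716: 31 days (January has 31).
Feb 21, 1716 → Mar 21, 1716: 29 days (February has 29).
Mar 21, 1716 → Apr 21, 1716: 31 days (March has 31).
Apr 21, 1716 → May 21, 1716: 30 days (April has 30).
May 21, 1716 → Jun 21, 1716: 31 days (May has 31).
Jun 21, 1716 → Jul 21, 1716: 30 days (June has 30).
Jul 21, 1716 → Aug 21, 1716: 31 days (July has 31).
Aug 21, 1716 → Sep 21, 1716: 31 days (August has 31).
Sep 21, 1716 → Oct 21, 1716: 30 days (September has 30).
Oct 21, 1716 → Nov 21, 1716: 31 days (October has 31).
Nov 21, 1716 → Dec 21, 1716: 30 days (November has 30).
Dec 21, 1716 → Jan 18, 1717: 28 days.
Total: 2919 days.

2919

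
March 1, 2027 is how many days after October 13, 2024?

Oct 13, 2024 → Oct 13, 2025: 365 days.
Oct 13, 2025 → Oct 13, 2026: 365 days.
Oct 13, 2026 → Nov 13, 2026: 31 days (October has 31).
Nov 13, 2026 → Dec 13, 2026: 30 days (November has 30).
Dec 13, 2026 → Jan 13, 2027: 31 days (December has 31).
Jan 13, 2027 → Feb 13, 2027: 31 days (January has 31).
Feb 13, 2027 → Mar 1, 2027: 16 days.
Total: 869 days.

869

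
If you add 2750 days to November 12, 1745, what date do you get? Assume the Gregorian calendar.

May 24, 1753

+365 (one year) → Nov 12, 1746 (2385 left).
+365 (one year) → Nov 12, 1747 (2020 left).
+366 (one year; includes Feb 29, 1748) → Nov 12, 1748 (1654 left).
+365 (one year) → Nov 12, 1749 (1289 left).
+365 (one year) → Nov 12, 1750 (924 left).
+365 (one year) → Nov 12, 1751 (559 left).
+366 (one year; includes Feb 29, 1752) → Nov 12, 1752 (193 left).
Nov has 30 days: +19 → Dec 1, 1752 (174 left).
Dec has 31 days: +31 → Jan 1, 1753 (143 left).
Jan has 31 days: +31 → Feb 1, 1753 (112 left).
Feb has 28 days: +28 → Mar 1, 1753 (84 left).
Mar has 31 days: +31 → Apr 1, 1753 (53 left).
Apr has 30 days: +30 → May 1, 1753 (23 left).
+23 → May 24, 1753.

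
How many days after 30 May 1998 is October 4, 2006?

May 30, 1998 → May 30, 1999: 365 days.
May 30, 1999 → May 30, 2000: 366 days (Feb 29, 2000 is in that span).
May 30, 2000 → May 30, 2001: 365 days.
May 30, 2001 → May 30, 2002: 365 days.
May 30, 2002 → May 30, 2003: 365 days.
May 30, 2003 → May 30, 2004: 366 days (Feb 29, 2004 is in that span).
May 30, 2004 → May 30, 2005: 365 days.
May 30, 2005 → May 30, 2006: 365 days.
May 30, 2006 → Jun 30, 2006: 31 days (May has 31).
Jun 30, 2006 → Jul 30, 2006: 30 days (June has 30).
Jul 30, 2006 → Aug 30, 2006: 31 days (July has 31).
Aug 30, 2006 → Sep 30, 2006: 31 days (August has 31).
Sep 30, 2006 → Oct 4, 2006: 4 days.
Total: 3049 days.

3049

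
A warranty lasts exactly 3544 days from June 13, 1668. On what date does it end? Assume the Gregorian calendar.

February 25, 1678

+365 (one year) → Jun 13, 1669 (3179 left).
+365 (one year) → Jun 13, 1670 (2814 left).
+365 (one year) → Jun 13, 1671 (2449 left).
+366 (one year; includes Feb 29, 1672) → Jun 13, 1672 (2083 left).
+365 (one year) → Jun 13, 1673 (1718 left).
+365 (one year) → Jun 13, 1674 (1353 left).
+365 (one year) → Jun 13, 1675 (988 left).
+366 (one year; includes Feb 29, 1676) → Jun 13, 1676 (622 left).
+365 (one year) → Jun 13, 1677 (257 left).
Jun has 30 days: +18 → Jul 1, 1677 (239 left).
Jul has 31 days: +31 → Aug 1, 1677 (208 left).
Aug has 31 days: +31 → Sep 1, 1677 (177 left).
Sep has 30 days: +30 → Oct 1, 1677 (147 left).
Oct has 31 days: +31 → Nov 1, 1677 (116 left).
Nov has 30 days: +30 → Dec 1, 1677 (86 left).
Dec has 31 days: +31 → Jan 1, 1678 (55 left).
Jan has 31 days: +31 → Feb 1, 1678 (24 left).
+24 → Feb 25, 1678.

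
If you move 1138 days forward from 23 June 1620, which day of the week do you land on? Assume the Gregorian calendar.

First find the weekday of Jun 23, 1620. Doomsday rule: the anchor day for the 1600s is Tuesday. For year 20: 20÷12 = 1 r 8, and 8÷4 = 2, so 1+8+2 = 11.
Tuesday + 11 ≡ Saturday — that's 1620's doomsday.
In June the doomsday date is Jun 6.
Jun 23 is 17 days after Jun 6; 17 mod 7 = 3, so Saturday + 3 = Tuesday.
1138 mod 7 = 4, so 1138 days after a Tuesday is Tuesday + 4 = Saturday.

Saturday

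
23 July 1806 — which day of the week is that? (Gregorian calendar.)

Doomsday rule: the anchor day for the 1800s is Friday. For year 06: 6÷12 = 0 r 6, and 6÷4 = 1, so 0+6+1 = 7.
Friday + 7 ≡ Friday — that's 1806's doomsday.
In July the doomsday date is Jul 11.
Jul 23 is 12 days after Jul 11; 12 mod 7 = 5, so Friday + 5 = Wednesday.

Wednesday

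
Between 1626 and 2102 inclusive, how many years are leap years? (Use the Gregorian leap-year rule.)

Multiples of 4 in [1626,2102]: 119.
Of those, multiples of 100: 5 (not leap unless ÷400).
Multiples of 400: 1.
Leap years = 119 − 5 + 1 = 115.

115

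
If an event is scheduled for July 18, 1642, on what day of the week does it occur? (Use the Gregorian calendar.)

Doomsday rule: the anchor day for the 1600s is Tuesday. For year 42: 42÷12 = 3 r 6, and 6÷4 = 1, so 3+6+1 = 10.
Tuesday + 10 ≡ Friday — that's 1642's doomsday.
In July the doomsday date is Jul 11.
Jul 18 is 7 days after Jul 11; 7 mod 7 = 0, so Friday + 0 = Friday.

Friday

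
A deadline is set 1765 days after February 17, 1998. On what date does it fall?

December 18, 2002

+365 (one year) → Feb 17, 1999 (1400 left).
+365 (one year) → Feb 17, 2000 (1035 left).
+366 (one year; includes Feb 29, 2000) → Feb 17, 2001 (669 left).
+365 (one year) → Feb 17, 2002 (304 left).
Feb has 28 days: +12 → Mar 1, 2002 (292 left).
Mar has 31 days: +31 → Apr 1, 2002 (261 left).
Apr has 30 days: +30 → May 1, 2002 (231 left).
May has 31 days: +31 → Jun 1, 2002 (200 left).
Jun has 30 days: +30 → Jul 1, 2002 (170 left).
Jul has 31 days: +31 → Aug 1, 2002 (139 left).
Aug has 31 days: +31 → Sep 1, 2002 (108 left).
Sep has 30 days: +30 → Oct 1, 2002 (78 left).
Oct has 31 days: +31 → Nov 1, 2002 (47 left).
Nov has 30 days: +30 → Dec 1, 2002 (17 left).
+17 → Dec 18, 2002.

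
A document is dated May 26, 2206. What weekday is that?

Doomsday rule: the anchor day for the 2200s is Friday. For year 06: 6÷12 = 0 r 6, and 6÷4 = 1, so 0+6+1 = 7.
Friday + 7 ≡ Friday — that's 2206's doomsday.
In May the doomsday date is May 9.
May 26 is 17 days after May 9; 17 mod 7 = 3, so Friday + 3 = Monday.

Monday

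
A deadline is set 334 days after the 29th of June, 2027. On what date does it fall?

Jun has 30 days: +2 → Jul 1, 2027 (332 left).
Jul has 31 days: +31 → Aug 1, 2027 (301 left).
Aug has 31 days: +31 → Sep 1, 2027 (270 left).
Sep has 30 days: +30 → Oct 1, 2027 (240 left).
Oct has 31 days: +31 → Nov 1, 2027 (209 left).
Nov has 30 days: +30 → Dec 1, 2027 (179 left).
Dec has 31 days: +31 → Jan 1, 2028 (148 left).
Jan has 31 days: +31 → Feb 1, 2028 (117 left).
Feb has 29 days: +29 → Mar 1, 2028 (88 left).
Mar has 31 days: +31 → Apr 1, 2028 (57 left).
Apr has 30 days: +30 → May 1, 2028 (27 left).
+27 → May 28, 2028.

May 28, 2028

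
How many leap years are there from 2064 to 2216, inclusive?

Multiples of 4 in [2064,2216]: 39.
Of those, multiples of 100: 2 (not leap unless ÷400).
Multiples of 400: 0.
Leap years = 39 − 2 + 0 = 37.

37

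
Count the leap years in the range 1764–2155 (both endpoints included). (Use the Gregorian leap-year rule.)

Multiples of 4 in [1764,2155]: 98.
Of those, multiples of 100: 4 (not leap unless ÷400).
Multiples of 400: 1.
Leap years = 98 − 4 + 1 = 95.

95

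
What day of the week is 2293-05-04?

Thursday

Doomsday rule: the anchor day for the 2200s is Friday. For year 93: 93÷12 = 7 r 9, and 9÷4 = 2, so 7+9+2 = 18.
Friday + 18 ≡ Tuesday — that's 2293's doomsday.
In May the doomsday date is May 9.
May 4 is 5 days before May 9; 5 mod 7 = 5, so Tuesday − 5 = Thursday.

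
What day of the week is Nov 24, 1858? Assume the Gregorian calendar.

Wednesday

January 1, 1858 is a Friday.
Jan 1, 1858 → Feb 1, 1858: 31 days (January has 31).
Feb 1, 1858 → Mar 1, 1858: 28 days (February has 28).
Mar 1, 1858 → Apr 1, 1858: 31 days (March has 31).
Apr 1, 1858 → May 1, 1858: 30 days (April has 30).
May 1, 1858 → Jun 1, 1858: 31 days (May has 31).
Jun 1, 1858 → Jul 1, 1858: 30 days (June has 30).
Jul 1, 1858 → Aug 1, 1858: 31 days (July has 31).
Aug 1, 1858 → Sep 1, 1858: 31 days (August has 31).
Sep 1, 1858 → Oct 1, 1858: 30 days (September has 30).
Oct 1, 1858 → Nov 1, 1858: 31 days (October has 31).
Nov 1, 1858 → Nov 24, 1858: 23 days.
Total: 327 days.
327 mod 7 = 5, so Friday + 5 = Wednesday.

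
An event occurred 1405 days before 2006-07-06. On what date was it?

−365 (one year) → Jul 6, 2005 (1040 left).
−365 (one year) → Jul 6, 2004 (675 left).
−366 (one year; includes Feb 29, 2004) → Jul 6, 2003 (309 left).
−6 → Jun 30, 2003 (end of Jun, 30 days; 303 left).
−30 → May 31, 2003 (end of May, 31 days; 273 left).
−31 → Apr 30, 2003 (end of Apr, 30 days; 242 left).
−30 → Mar 31, 2003 (end of Mar, 31 days; 212 left).
−31 → Feb 28, 2003 (end of Feb, 28 days; 181 left).
−28 → Jan 31, 2003 (end of Jan, 31 days; 153 left).
−31 → Dec 31, 2002 (end of Dec, 31 days; 122 left).
−31 → Nov 30, 2002 (end of Nov, 30 days; 91 left).
−30 → Oct 31, 2002 (end of Oct, 31 days; 61 left).
−31 → Sep 30, 2002 (end of Sep, 30 days; 30 left).
−30 → Aug 31, 2002 (end of Aug, 31 days; 0 left).

August 31, 2002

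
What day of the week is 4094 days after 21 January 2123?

Wednesday

Jan 21, 2123 is a Thursday.
4094 mod 7 = 6, so 4094 days after a Thursday is Thursday + 6 = Wednesday.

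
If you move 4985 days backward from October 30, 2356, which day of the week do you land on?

First find the weekday of Oct 30, 2356. Doomsday rule: the anchor day for the 2300s is Wednesday. For year 56: 56÷12 = 4 r 8, and 8÷4 = 2, so 4+8+2 = 14.
Wednesday + 14 ≡ Wednesday — that's 2356's doomsday.
In October the doomsday date is Oct 10.
Oct 30 is 20 days after Oct 10; 20 mod 7 = 6, so Wednesday + 6 = Tuesday.
4985 mod 7 = 1, so 4985 days before a Tuesday is Tuesday − 1 = Monday.

Monday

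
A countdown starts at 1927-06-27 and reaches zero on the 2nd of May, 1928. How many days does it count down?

Jun 27, 1927 → Jul 27, 1927: 30 days (June has 30).
Jul 27, 1927 → Aug 27, 1927: 31 days (July has 31).
Aug 27, 1927 → Sep 27, 1927: 31 days (August has 31).
Sep 27, 1927 → Oct 27, 1927: 30 days (September has 30).
Oct 27, 1927 → Nov 27, 1927: 31 days (October has 31).
Nov 27, 1927 → Dec 27, 1927: 30 days (November has 30).
Dec 27, 1927 → Jan 27, 1928: 31 days (December has 31).
Jan 27, 1928 → Feb 27, 1928: 31 days (January has 31).
Feb 27, 1928 → Mar 27, 1928: 29 days (February has 29).
Mar 27, 1928 → Apr 27, 1928: 31 days (March has 31).
Apr 27, 1928 → May 2, 1928: 5 days.
Total: 310 days.

310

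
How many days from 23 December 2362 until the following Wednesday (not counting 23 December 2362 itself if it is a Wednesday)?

3

Dec 23, 2362 is a Sunday.
From Sunday to the next Wednesday is 3 days.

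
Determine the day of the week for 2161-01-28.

Doomsday rule: the anchor day for the 2100s is Sunday. For year 61: 61÷12 = 5 r 1, and 1÷4 = 0, so 5+1+0 = 6.
Sunday + 6 ≡ Saturday — that's 2161's doomsday.
In January the doomsday date is Jan 3 (2161 is not a leap year).
Jan 28 is 25 days after Jan 3; 25 mod 7 = 4, so Saturday + 4 = Wednesday.

Wednesday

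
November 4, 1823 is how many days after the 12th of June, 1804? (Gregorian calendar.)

7084

Jun 12, 1804 → Jun 12, 1805: 365 days.
Jun 12, 1805 → Jun 12, 1806: 365 days.
Jun 12, 1806 → Jun 12, 1807: 365 days.
Jun 12, 1807 → Jun 12, 1808: 366 days (Feb 29, 1808 is in that span).
Jun 12, 1808 → Jun 12, 1809: 365 days.
Jun 12, 1809 → Jun 12, 1810: 365 days.
Jun 12, 1810 → Jun 12, 1811: 365 days.
Jun 12, 1811 → Jun 12, 1812: 366 days (Feb 29, 1812 is in that span).
Jun 12, 1812 → Jun 12, 1813: 365 days.
Jun 12, 1813 → Jun 12, 1814: 365 days.
Jun 12, 1814 → Jun 12, 1815: 365 days.
Jun 12, 1815 → Jun 12, 1816: 366 days (Feb 29, 1816 is in that span).
Jun 12, 1816 → Jun 12, 1817: 365 days.
Jun 12, 1817 → Jun 12, 1818: 365 days.
Jun 12, 1818 → Jun 12, 1819: 365 days.
Jun 12, 1819 → Jun 12, 1820: 366 days (Feb 29, 1820 is in that span).
Jun 12, 1820 → Jun 12, 1821: 365 days.
Jun 12, 1821 → Jun 12, 1822: 365 days.
Jun 12, 1822 → Jun 12, 1823: 365 days.
Jun 12, 1823 → Jul 12, 1823: 30 days (June has 30).
Jul 12, 1823 → Aug 12, 1823: 31 days (July has 31).
Aug 12, 1823 → Sep 12, 1823: 31 days (August has 31).
Sep 12, 1823 → Oct 12, 1823: 30 days (September has 30).
Oct 12, 1823 → Nov 4, 1823: 23 days.
Total: 7084 days.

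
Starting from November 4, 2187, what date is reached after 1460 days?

November 3, 2191

+366 (one year; includes Feb 29, 2188) → Nov 4, 2188 (1094 left).
+365 (one year) → Nov 4, 2189 (729 left).
+365 (one year) → Nov 4, 2190 (364 left).
Nov has 30 days: +27 → Dec 1, 2190 (337 left).
Dec has 31 days: +31 → Jan 1, 2191 (306 left).
Jan has 31 days: +31 → Feb 1, 2191 (275 left).
Feb has 28 days: +28 → Mar 1, 2191 (247 left).
Mar has 31 days: +31 → Apr 1, 2191 (216 left).
Apr has 30 days: +30 → May 1, 2191 (186 left).
May has 31 days: +31 → Jun 1, 2191 (155 left).
Jun has 30 days: +30 → Jul 1, 2191 (125 left).
Jul has 31 days: +31 → Aug 1, 2191 (94 left).
Aug has 31 days: +31 → Sep 1, 2191 (63 left).
Sep has 30 days: +30 → Oct 1, 2191 (33 left).
Oct has 31 days: +31 → Nov 1, 2191 (2 left).
+2 → Nov 3, 2191.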